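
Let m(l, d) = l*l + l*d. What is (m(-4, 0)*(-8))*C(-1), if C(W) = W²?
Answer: -128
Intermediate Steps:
m(l, d) = l² + d*l
(m(-4, 0)*(-8))*C(-1) = (-4*(0 - 4)*(-8))*(-1)² = (-4*(-4)*(-8))*1 = (16*(-8))*1 = -128*1 = -128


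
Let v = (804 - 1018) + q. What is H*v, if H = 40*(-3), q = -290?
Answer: 60480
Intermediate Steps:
H = -120
v = -504 (v = (804 - 1018) - 290 = -214 - 290 = -504)
H*v = -120*(-504) = 60480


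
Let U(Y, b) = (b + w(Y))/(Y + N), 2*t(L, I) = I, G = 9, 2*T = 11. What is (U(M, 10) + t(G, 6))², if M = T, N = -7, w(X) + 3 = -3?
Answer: ⅑ ≈ 0.11111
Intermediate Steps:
T = 11/2 (T = (½)*11 = 11/2 ≈ 5.5000)
w(X) = -6 (w(X) = -3 - 3 = -6)
M = 11/2 ≈ 5.5000
t(L, I) = I/2
U(Y, b) = (-6 + b)/(-7 + Y) (U(Y, b) = (b - 6)/(Y - 7) = (-6 + b)/(-7 + Y))
(U(M, 10) + t(G, 6))² = ((-6 + 10)/(-7 + 11/2) + (½)*6)² = (4/(-3/2) + 3)² = (-⅔*4 + 3)² = (-8/3 + 3)² = (⅓)² = ⅑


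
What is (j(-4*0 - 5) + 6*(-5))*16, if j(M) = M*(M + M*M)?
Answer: -2080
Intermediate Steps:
j(M) = M*(M + M**2)
(j(-4*0 - 5) + 6*(-5))*16 = ((-4*0 - 5)**2*(1 + (-4*0 - 5)) + 6*(-5))*16 = ((0 - 5)**2*(1 + (0 - 5)) - 30)*16 = ((-5)**2*(1 - 5) - 30)*16 = (25*(-4) - 30)*16 = (-100 - 30)*16 = -130*16 = -2080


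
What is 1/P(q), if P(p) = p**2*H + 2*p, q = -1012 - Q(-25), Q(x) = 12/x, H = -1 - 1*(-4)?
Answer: 625/1917184432 ≈ 3.2600e-7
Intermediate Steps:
H = 3 (H = -1 + 4 = 3)
q = -25288/25 (q = -1012 - 12/(-25) = -1012 - 12*(-1)/25 = -1012 - 1*(-12/25) = -1012 + 12/25 = -25288/25 ≈ -1011.5)
P(p) = 2*p + 3*p**2 (P(p) = p**2*3 + 2*p = 3*p**2 + 2*p = 2*p + 3*p**2)
1/P(q) = 1/(-25288*(2 + 3*(-25288/25))/25) = 1/(-25288*(2 - 75864/25)/25) = 1/(-25288/25*(-75814/25)) = 1/(1917184432/625) = 625/1917184432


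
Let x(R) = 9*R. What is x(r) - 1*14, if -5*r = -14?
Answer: 56/5 ≈ 11.200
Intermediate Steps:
r = 14/5 (r = -⅕*(-14) = 14/5 ≈ 2.8000)
x(r) - 1*14 = 9*(14/5) - 1*14 = 126/5 - 14 = 56/5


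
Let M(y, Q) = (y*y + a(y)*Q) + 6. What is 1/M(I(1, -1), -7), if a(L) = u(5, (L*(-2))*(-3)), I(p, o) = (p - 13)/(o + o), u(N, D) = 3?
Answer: 1/21 ≈ 0.047619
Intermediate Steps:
I(p, o) = (-13 + p)/(2*o) (I(p, o) = (-13 + p)/((2*o)) = (-13 + p)*(1/(2*o)) = (-13 + p)/(2*o))
a(L) = 3
M(y, Q) = 6 + y**2 + 3*Q (M(y, Q) = (y*y + 3*Q) + 6 = (y**2 + 3*Q) + 6 = 6 + y**2 + 3*Q)
1/M(I(1, -1), -7) = 1/(6 + ((1/2)*(-13 + 1)/(-1))**2 + 3*(-7)) = 1/(6 + ((1/2)*(-1)*(-12))**2 - 21) = 1/(6 + 6**2 - 21) = 1/(6 + 36 - 21) = 1/21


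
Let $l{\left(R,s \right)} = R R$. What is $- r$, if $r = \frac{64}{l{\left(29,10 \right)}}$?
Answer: $- \frac{64}{841} \approx -0.0761$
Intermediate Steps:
$l{\left(R,s \right)} = R^{2}$
$r = \frac{64}{841}$ ($r = \frac{64}{29^{2}} = \frac{64}{841} \approx 0.0761$)
$- r = \left(-1\right) \frac{64}{841} = - \frac{64}{841}$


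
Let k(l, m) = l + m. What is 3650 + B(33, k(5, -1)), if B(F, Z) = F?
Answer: 3683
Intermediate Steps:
3650 + B(33, k(5, -1)) = 3650 + 33 = 3683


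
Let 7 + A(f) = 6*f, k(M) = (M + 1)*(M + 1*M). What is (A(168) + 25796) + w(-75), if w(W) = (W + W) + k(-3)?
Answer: 26659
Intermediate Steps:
k(M) = 2*M*(1 + M) (k(M) = (1 + M)*(M + M) = (1 + M)*(2*M) = 2*M*(1 + M))
A(f) = -7 + 6*f
w(W) = 12 + 2*W (w(W) = (W + W) + 2*(-3)*(1 - 3) = 2*W + 2*(-3)*(-2) = 2*W + 12 = 12 + 2*W)
(A(168) + 25796) + w(-75) = ((-7 + 6*168) + 25796) + (12 + 2*(-75)) = ((-7 + 1008) + 25796) + (12 - 150) = (1001 + 25796) - 138 = 26797 - 138 = 26659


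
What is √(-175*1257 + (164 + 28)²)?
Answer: I*√183111 ≈ 427.91*I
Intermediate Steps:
√(-175*1257 + (164 + 28)²) = √(-219975 + 192²) = √(-219975 + 36864) = √(-183111) = I*√183111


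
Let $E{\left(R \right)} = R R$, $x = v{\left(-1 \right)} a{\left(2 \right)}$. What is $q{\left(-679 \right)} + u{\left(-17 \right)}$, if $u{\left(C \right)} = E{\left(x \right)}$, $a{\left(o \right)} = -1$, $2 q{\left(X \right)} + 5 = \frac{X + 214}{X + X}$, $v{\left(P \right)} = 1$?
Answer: $- \frac{3609}{2716} \approx -1.3288$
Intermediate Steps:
$q{\left(X \right)} = - \frac{5}{2} + \frac{214 + X}{4 X}$ ($q{\left(X \right)} = - \frac{5}{2} + \frac{\left(X + 214\right) \frac{1}{X + X}}{2} = - \frac{5}{2} + \frac{\left(214 + X\right) \frac{1}{2 X}}{2} = - \frac{5}{2} + \frac{\frac{1}{2} \frac{1}{X} \left(214 + X\right)}{2} = - \frac{5}{2} + \frac{214 + X}{4 X}$)
$x = -1$ ($x = 1 \left(-1\right) = -1$)
$E{\left(R \right)} = R^{2}$
$u{\left(C \right)} = 1$ ($u{\left(C \right)} = \left(-1\right)^{2} = 1$)
$q{\left(-679 \right)} + u{\left(-17 \right)} = \frac{214 - -6111}{4 \left(-679\right)} + 1 = \frac{1}{4} \left(- \frac{1}{679}\right) \left(214 + 6111\right) + 1 = \frac{1}{4} \left(- \frac{1}{679}\right) 6325 + 1 = - \frac{6325}{2716} + 1 = - \frac{3609}{2716}$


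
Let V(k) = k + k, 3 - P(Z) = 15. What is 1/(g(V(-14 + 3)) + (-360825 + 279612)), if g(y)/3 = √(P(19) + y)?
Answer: -27071/2198517225 - I*√34/2198517225 ≈ -1.2313e-5 - 2.6522e-9*I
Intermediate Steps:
P(Z) = -12 (P(Z) = 3 - 1*15 = 3 - 15 = -12)
V(k) = 2*k
g(y) = 3*√(-12 + y)
1/(g(V(-14 + 3)) + (-360825 + 279612)) = 1/(3*√(-12 + 2*(-14 + 3)) + (-360825 + 279612)) = 1/(3*√(-12 + 2*(-11)) - 81213) = 1/(3*√(-12 - 22) - 81213) = 1/(3*√(-34) - 81213) = 1/(3*(I*√34) - 81213) = 1/(3*I*√34 - 81213) = 1/(-81213 + 3*I*√34)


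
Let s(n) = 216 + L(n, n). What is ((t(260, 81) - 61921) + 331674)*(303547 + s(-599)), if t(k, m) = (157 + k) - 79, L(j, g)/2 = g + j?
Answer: 81396514397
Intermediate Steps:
L(j, g) = 2*g + 2*j (L(j, g) = 2*(g + j) = 2*g + 2*j)
s(n) = 216 + 4*n (s(n) = 216 + (2*n + 2*n) = 216 + 4*n)
t(k, m) = 78 + k
((t(260, 81) - 61921) + 331674)*(303547 + s(-599)) = (((78 + 260) - 61921) + 331674)*(303547 + (216 + 4*(-599))) = ((338 - 61921) + 331674)*(303547 + (216 - 2396)) = (-61583 + 331674)*(303547 - 2180) = 270091*301367 = 81396514397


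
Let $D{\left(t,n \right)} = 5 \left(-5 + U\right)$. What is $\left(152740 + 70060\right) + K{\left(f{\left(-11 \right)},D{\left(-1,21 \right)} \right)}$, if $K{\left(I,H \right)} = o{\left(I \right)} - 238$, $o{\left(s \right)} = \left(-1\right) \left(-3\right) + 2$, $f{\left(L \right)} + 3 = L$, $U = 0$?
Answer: $222567$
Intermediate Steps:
$f{\left(L \right)} = -3 + L$
$o{\left(s \right)} = 5$ ($o{\left(s \right)} = 3 + 2 = 5$)
$D{\left(t,n \right)} = -25$ ($D{\left(t,n \right)} = 5 \left(-5 + 0\right) = 5 \left(-5\right) = -25$)
$K{\left(I,H \right)} = -233$ ($K{\left(I,H \right)} = 5 - 238 = -233$)
$\left(152740 + 70060\right) + K{\left(f{\left(-11 \right)},D{\left(-1,21 \right)} \right)} = \left(152740 + 70060\right) - 233 = 222800 - 233 = 222567$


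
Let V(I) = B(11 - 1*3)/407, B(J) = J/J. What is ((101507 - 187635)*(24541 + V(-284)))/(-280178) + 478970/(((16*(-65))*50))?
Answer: 2233951999733369/296484359600 ≈ 7534.8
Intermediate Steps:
B(J) = 1
V(I) = 1/407
((101507 - 187635)*(24541 + V(-284)))/(-280178) + 478970/(((16*(-65))*50)) = ((101507 - 187635)*(24541 + 1/407))/(-280178) + 478970/(((16*(-65))*50)) = -86128*9988188/407*(-1/280178) + 478970/((-1040*50)) = -860262656064/407*(-1/280178) + 478970/(-52000) = 430131328032/57016223 + 478970*(-1/52000) = 430131328032/57016223 - 47897/5200 = 2233951999733369/296484359600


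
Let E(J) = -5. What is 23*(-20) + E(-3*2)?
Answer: -465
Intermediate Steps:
23*(-20) + E(-3*2) = 23*(-20) - 5 = -460 - 5 = -465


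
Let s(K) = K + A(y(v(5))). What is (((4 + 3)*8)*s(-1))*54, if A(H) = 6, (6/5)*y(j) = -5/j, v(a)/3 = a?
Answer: 15120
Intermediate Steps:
v(a) = 3*a
y(j) = -25/(6*j) (y(j) = 5*(-5/j)/6 = -25/(6*j))
s(K) = 6 + K (s(K) = K + 6 = 6 + K)
(((4 + 3)*8)*s(-1))*54 = (((4 + 3)*8)*(6 - 1))*54 = ((7*8)*5)*54 = (56*5)*54 = 280*54 = 15120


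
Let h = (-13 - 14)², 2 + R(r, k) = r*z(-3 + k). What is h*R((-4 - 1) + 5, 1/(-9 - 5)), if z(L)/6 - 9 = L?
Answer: -1458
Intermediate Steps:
z(L) = 54 + 6*L
R(r, k) = -2 + r*(36 + 6*k) (R(r, k) = -2 + r*(54 + 6*(-3 + k)) = -2 + r*(54 + (-18 + 6*k)) = -2 + r*(36 + 6*k))
h = 729 (h = (-27)² = 729)
h*R((-4 - 1) + 5, 1/(-9 - 5)) = 729*(-2 + 6*((-4 - 1) + 5)*(6 + 1/(-9 - 5))) = 729*(-2 + 6*(-5 + 5)*(6 + 1/(-14))) = 729*(-2 + 6*0*(6 - 1/14)) = 729*(-2 + 6*0*(83/14)) = 729*(-2 + 0) = 729*(-2) = -1458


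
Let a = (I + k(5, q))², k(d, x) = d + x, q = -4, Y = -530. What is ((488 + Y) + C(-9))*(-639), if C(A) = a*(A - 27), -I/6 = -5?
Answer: 22133682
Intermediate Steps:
I = 30 (I = -6*(-5) = 30)
a = 961 (a = (30 + (5 - 4))² = (30 + 1)² = 31² = 961)
C(A) = -25947 + 961*A (C(A) = 961*(A - 27) = 961*(-27 + A) = -25947 + 961*A)
((488 + Y) + C(-9))*(-639) = ((488 - 530) + (-25947 + 961*(-9)))*(-639) = (-42 + (-25947 - 8649))*(-639) = (-42 - 34596)*(-639) = -34638*(-639) = 22133682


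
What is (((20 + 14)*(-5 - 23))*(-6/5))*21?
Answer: 119952/5 ≈ 23990.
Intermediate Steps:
(((20 + 14)*(-5 - 23))*(-6/5))*21 = ((34*(-28))*(-6*⅕))*21 = -952*(-6/5)*21 = (5712/5)*21 = 119952/5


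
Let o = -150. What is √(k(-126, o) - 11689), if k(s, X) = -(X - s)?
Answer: I*√11665 ≈ 108.0*I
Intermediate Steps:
k(s, X) = s - X
√(k(-126, o) - 11689) = √((-126 - 1*(-150)) - 11689) = √((-126 + 150) - 11689) = √(24 - 11689) = √(-11665) = I*√11665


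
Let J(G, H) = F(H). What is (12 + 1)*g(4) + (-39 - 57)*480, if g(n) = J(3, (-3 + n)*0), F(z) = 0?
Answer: -46080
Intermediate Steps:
J(G, H) = 0
g(n) = 0
(12 + 1)*g(4) + (-39 - 57)*480 = (12 + 1)*0 + (-39 - 57)*480 = 13*0 - 96*480 = 0 - 46080 = -46080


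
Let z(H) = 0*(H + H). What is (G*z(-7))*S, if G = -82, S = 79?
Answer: 0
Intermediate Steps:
z(H) = 0 (z(H) = 0*(2*H) = 0)
(G*z(-7))*S = -82*0*79 = 0*79 = 0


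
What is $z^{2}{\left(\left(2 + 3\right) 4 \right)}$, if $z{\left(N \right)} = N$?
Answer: $400$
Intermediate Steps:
$z^{2}{\left(\left(2 + 3\right) 4 \right)} = \left(\left(2 + 3\right) 4\right)^{2} = \left(5 \cdot 4\right)^{2} = 20^{2} = 400$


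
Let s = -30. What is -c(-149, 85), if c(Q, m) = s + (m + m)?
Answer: -140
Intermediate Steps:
c(Q, m) = -30 + 2*m (c(Q, m) = -30 + (m + m) = -30 + 2*m)
-c(-149, 85) = -(-30 + 2*85) = -(-30 + 170) = -1*140 = -140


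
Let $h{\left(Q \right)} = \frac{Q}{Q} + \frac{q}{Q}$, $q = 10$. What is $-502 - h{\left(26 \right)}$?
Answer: $- \frac{6544}{13} \approx -503.38$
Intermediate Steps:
$h{\left(Q \right)} = 1 + \frac{10}{Q}$ ($h{\left(Q \right)} = \frac{Q}{Q} + \frac{10}{Q} = 1 + \frac{10}{Q}$)
$-502 - h{\left(26 \right)} = -502 - \frac{10 + 26}{26} = -502 - \frac{1}{26} \cdot 36 = -502 - \frac{18}{13} = - \frac{6544}{13}$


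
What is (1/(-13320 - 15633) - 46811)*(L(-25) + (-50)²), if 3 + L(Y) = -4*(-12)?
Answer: -3449286559780/28953 ≈ -1.1913e+8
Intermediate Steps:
L(Y) = 45 (L(Y) = -3 - 4*(-12) = -3 + 48 = 45)
(1/(-13320 - 15633) - 46811)*(L(-25) + (-50)²) = (1/(-13320 - 15633) - 46811)*(45 + (-50)²) = (1/(-28953) - 46811)*(45 + 2500) = (-1/28953 - 46811)*2545 = -1355318884/28953*2545 = -3449286559780/28953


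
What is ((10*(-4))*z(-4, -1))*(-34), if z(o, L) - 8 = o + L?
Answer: 4080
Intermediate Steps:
z(o, L) = 8 + L + o (z(o, L) = 8 + (o + L) = 8 + (L + o) = 8 + L + o)
((10*(-4))*z(-4, -1))*(-34) = ((10*(-4))*(8 - 1 - 4))*(-34) = -40*3*(-34) = -120*(-34) = 4080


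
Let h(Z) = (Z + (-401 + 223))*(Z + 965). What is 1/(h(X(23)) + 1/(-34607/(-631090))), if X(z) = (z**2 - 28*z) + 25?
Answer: -34607/8114710410 ≈ -4.2647e-6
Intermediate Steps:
X(z) = 25 + z**2 - 28*z
h(Z) = (-178 + Z)*(965 + Z) (h(Z) = (Z - 178)*(965 + Z) = (-178 + Z)*(965 + Z))
1/(h(X(23)) + 1/(-34607/(-631090))) = 1/((-171770 + (25 + 23**2 - 28*23)**2 + 787*(25 + 23**2 - 28*23)) + 1/(-34607/(-631090))) = 1/((-171770 + (25 + 529 - 644)**2 + 787*(25 + 529 - 644)) + 1/(-34607*(-1/631090))) = 1/((-171770 + (-90)**2 + 787*(-90)) + 1/(34607/631090)) = 1/((-171770 + 8100 - 70830) + 631090/34607) = 1/(-234500 + 631090/34607) = 1/(-8114710410/34607) = -34607/8114710410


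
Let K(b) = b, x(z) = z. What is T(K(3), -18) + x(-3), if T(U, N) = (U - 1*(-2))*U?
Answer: 12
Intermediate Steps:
T(U, N) = U*(2 + U) (T(U, N) = (U + 2)*U = (2 + U)*U = U*(2 + U))
T(K(3), -18) + x(-3) = 3*(2 + 3) - 3 = 3*5 - 3 = 15 - 3 = 12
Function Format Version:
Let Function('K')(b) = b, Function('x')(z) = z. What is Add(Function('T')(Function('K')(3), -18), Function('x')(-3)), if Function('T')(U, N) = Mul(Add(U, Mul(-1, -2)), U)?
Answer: 12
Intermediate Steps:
Function('T')(U, N) = Mul(U, Add(2, U)) (Function('T')(U, N) = Mul(Add(U, 2), U) = Mul(Add(2, U), U) = Mul(U, Add(2, U)))
Add(Function('T')(Function('K')(3), -18), Function('x')(-3)) = Add(Mul(3, Add(2, 3)), -3) = Add(Mul(3, 5), -3) = Add(15, -3) = 12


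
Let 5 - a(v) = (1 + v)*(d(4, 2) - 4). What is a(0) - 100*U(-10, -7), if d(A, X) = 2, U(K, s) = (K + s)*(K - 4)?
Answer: -23793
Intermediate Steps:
U(K, s) = (-4 + K)*(K + s) (U(K, s) = (K + s)*(-4 + K) = (-4 + K)*(K + s))
a(v) = 7 + 2*v (a(v) = 5 - (1 + v)*(2 - 4) = 5 - (1 + v)*(-2) = 5 - (-2 - 2*v) = 5 + (2 + 2*v) = 7 + 2*v)
a(0) - 100*U(-10, -7) = (7 + 2*0) - 100*((-10)² - 4*(-10) - 4*(-7) - 10*(-7)) = (7 + 0) - 100*(100 + 40 + 28 + 70) = 7 - 100*238 = 7 - 23800 = -23793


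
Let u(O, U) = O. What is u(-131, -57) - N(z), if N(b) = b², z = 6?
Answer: -167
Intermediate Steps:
u(-131, -57) - N(z) = -131 - 1*6² = -131 - 1*36 = -131 - 36 = -167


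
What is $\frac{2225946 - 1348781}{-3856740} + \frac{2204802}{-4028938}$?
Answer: $- \frac{1203739146625}{1553856634212} \approx -0.77468$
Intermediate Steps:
$\frac{2225946 - 1348781}{-3856740} + \frac{2204802}{-4028938} = 877165 \left(- \frac{1}{3856740}\right) + 2204802 \left(- \frac{1}{4028938}\right) = - \frac{175433}{771348} - \frac{1102401}{2014469} = - \frac{1203739146625}{1553856634212}$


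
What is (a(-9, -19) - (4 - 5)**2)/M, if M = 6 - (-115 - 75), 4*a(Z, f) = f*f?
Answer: 51/112 ≈ 0.45536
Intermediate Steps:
a(Z, f) = f**2/4 (a(Z, f) = (f*f)/4 = f**2/4)
M = 196 (M = 6 - 1*(-190) = 6 + 190 = 196)
(a(-9, -19) - (4 - 5)**2)/M = ((1/4)*(-19)**2 - (4 - 5)**2)/196 = ((1/4)*361 - 1*(-1)**2)*(1/196) = (361/4 - 1*1)*(1/196) = (361/4 - 1)*(1/196) = (357/4)*(1/196) = 51/112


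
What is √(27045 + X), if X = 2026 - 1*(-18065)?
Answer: 4*√2946 ≈ 217.11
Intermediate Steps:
X = 20091 (X = 2026 + 18065 = 20091)
√(27045 + X) = √(27045 + 20091) = √47136 = 4*√2946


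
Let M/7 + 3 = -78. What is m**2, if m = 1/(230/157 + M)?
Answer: 24649/7883486521 ≈ 3.1267e-6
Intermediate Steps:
M = -567 (M = -21 + 7*(-78) = -21 - 546 = -567)
m = -157/88789 (m = 1/(230/157 - 567) = 1/(-88789/157) = -157/88789 ≈ -0.0017682)
m**2 = (-157/88789)**2 = 24649/7883486521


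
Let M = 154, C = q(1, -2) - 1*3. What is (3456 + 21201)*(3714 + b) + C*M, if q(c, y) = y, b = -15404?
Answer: -288241100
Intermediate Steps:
C = -5 (C = -2 - 1*3 = -2 - 3 = -5)
(3456 + 21201)*(3714 + b) + C*M = (3456 + 21201)*(3714 - 15404) - 5*154 = 24657*(-11690) - 770 = -288240330 - 770 = -288241100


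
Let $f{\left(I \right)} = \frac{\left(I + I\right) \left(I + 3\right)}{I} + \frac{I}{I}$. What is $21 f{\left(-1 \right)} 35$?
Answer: $3675$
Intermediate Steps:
$f{\left(I \right)} = 7 + 2 I$ ($f{\left(I \right)} = \frac{2 I \left(3 + I\right)}{I} + 1 = \left(6 + 2 I\right) + 1 = 7 + 2 I$)
$21 f{\left(-1 \right)} 35 = 21 \left(7 + 2 \left(-1\right)\right) 35 = 21 \left(7 - 2\right) 35 = 21 \cdot 5 \cdot 35 = 105 \cdot 35 = 3675$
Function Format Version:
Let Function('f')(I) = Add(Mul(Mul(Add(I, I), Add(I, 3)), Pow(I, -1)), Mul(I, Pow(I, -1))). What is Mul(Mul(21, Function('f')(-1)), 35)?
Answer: 3675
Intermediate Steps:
Function('f')(I) = Add(7, Mul(2, I)) (Function('f')(I) = Add(Mul(Mul(Mul(2, I), Add(3, I)), Pow(I, -1)), 1) = Add(Mul(Mul(2, I, Add(3, I)), Pow(I, -1)), 1) = Add(Add(6, Mul(2, I)), 1) = Add(7, Mul(2, I)))
Mul(Mul(21, Function('f')(-1)), 35) = Mul(Mul(21, Add(7, Mul(2, -1))), 35) = Mul(Mul(21, Add(7, -2)), 35) = Mul(Mul(21, 5), 35) = Mul(105, 35) = 3675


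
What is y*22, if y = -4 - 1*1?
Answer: -110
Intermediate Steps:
y = -5 (y = -4 - 1 = -5)
y*22 = -5*22 = -110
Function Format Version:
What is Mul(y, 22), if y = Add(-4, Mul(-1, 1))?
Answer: -110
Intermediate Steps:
y = -5 (y = Add(-4, -1) = -5)
Mul(y, 22) = Mul(-5, 22) = -110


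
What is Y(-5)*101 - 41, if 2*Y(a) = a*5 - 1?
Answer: -1354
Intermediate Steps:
Y(a) = -1/2 + 5*a/2 (Y(a) = (a*5 - 1)/2 = (5*a - 1)/2 = (-1 + 5*a)/2 = -1/2 + 5*a/2)
Y(-5)*101 - 41 = (-1/2 + (5/2)*(-5))*101 - 41 = (-1/2 - 25/2)*101 - 41 = -13*101 - 41 = -1313 - 41 = -1354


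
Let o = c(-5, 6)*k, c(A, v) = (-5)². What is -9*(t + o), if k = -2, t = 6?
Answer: 396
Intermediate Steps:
c(A, v) = 25
o = -50 (o = 25*(-2) = -50)
-9*(t + o) = -9*(6 - 50) = -9*(-44) = 396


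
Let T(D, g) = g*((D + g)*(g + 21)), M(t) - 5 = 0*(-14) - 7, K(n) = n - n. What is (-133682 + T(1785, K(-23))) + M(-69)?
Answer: -133684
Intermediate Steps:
K(n) = 0
M(t) = -2 (M(t) = 5 + (0*(-14) - 7) = 5 + (0 - 7) = 5 - 7 = -2)
T(D, g) = g*(21 + g)*(D + g) (T(D, g) = g*((D + g)*(21 + g)) = g*((21 + g)*(D + g)) = g*(21 + g)*(D + g))
(-133682 + T(1785, K(-23))) + M(-69) = (-133682 + 0*(0² + 21*1785 + 21*0 + 1785*0)) - 2 = (-133682 + 0*(0 + 37485 + 0 + 0)) - 2 = (-133682 + 0*37485) - 2 = (-133682 + 0) - 2 = -133682 - 2 = -133684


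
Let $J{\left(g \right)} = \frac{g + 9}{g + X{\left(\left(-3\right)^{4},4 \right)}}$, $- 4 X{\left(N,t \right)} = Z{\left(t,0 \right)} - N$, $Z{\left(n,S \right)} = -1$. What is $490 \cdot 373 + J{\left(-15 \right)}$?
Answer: $\frac{2010458}{11} \approx 1.8277 \cdot 10^{5}$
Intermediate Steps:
$X{\left(N,t \right)} = \frac{1}{4} + \frac{N}{4}$ ($X{\left(N,t \right)} = - \frac{-1 - N}{4} = \frac{1}{4} + \frac{N}{4}$)
$J{\left(g \right)} = \frac{9 + g}{\frac{41}{2} + g}$ ($J{\left(g \right)} = \frac{g + 9}{g + \left(\frac{1}{4} + \frac{\left(-3\right)^{4}}{4}\right)} = \frac{9 + g}{g + \left(\frac{1}{4} + \frac{1}{4} \cdot 81\right)} = \frac{9 + g}{g + \left(\frac{1}{4} + \frac{81}{4}\right)} = \frac{9 + g}{g + \frac{41}{2}} = \frac{9 + g}{\frac{41}{2} + g}$)
$490 \cdot 373 + J{\left(-15 \right)} = 490 \cdot 373 + \frac{2 \left(9 - 15\right)}{41 + 2 \left(-15\right)} = 182770 + 2 \frac{1}{41 - 30} \left(-6\right) = 182770 + 2 \cdot \frac{1}{11} \left(-6\right) = 182770 - \frac{12}{11} = \frac{2010458}{11}$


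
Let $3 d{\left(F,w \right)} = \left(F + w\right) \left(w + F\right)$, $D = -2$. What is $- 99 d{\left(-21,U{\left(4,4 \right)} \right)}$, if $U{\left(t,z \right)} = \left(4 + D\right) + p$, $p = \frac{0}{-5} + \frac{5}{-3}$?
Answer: $- \frac{42284}{3} \approx -14095.0$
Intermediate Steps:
$p = - \frac{5}{3}$ ($p = 0 \left(- \frac{1}{5}\right) + 5 \left(- \frac{1}{3}\right) = 0 - \frac{5}{3} = - \frac{5}{3} \approx -1.6667$)
$U{\left(t,z \right)} = \frac{1}{3}$ ($U{\left(t,z \right)} = \left(4 - 2\right) - \frac{5}{3} = 2 - \frac{5}{3} = \frac{1}{3}$)
$d{\left(F,w \right)} = \frac{\left(F + w\right)^{2}}{3}$ ($d{\left(F,w \right)} = \frac{\left(F + w\right) \left(w + F\right)}{3} = \frac{\left(F + w\right) \left(F + w\right)}{3} = \frac{\left(F + w\right)^{2}}{3}$)
$- 99 d{\left(-21,U{\left(4,4 \right)} \right)} = - 99 \frac{\left(-21 + \frac{1}{3}\right)^{2}}{3} = - 99 \frac{\left(- \frac{62}{3}\right)^{2}}{3} = - 99 \cdot \frac{1}{3} \cdot \frac{3844}{9} = \left(-99\right) \frac{3844}{27} = - \frac{42284}{3}$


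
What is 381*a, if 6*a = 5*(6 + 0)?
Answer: 1905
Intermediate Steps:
a = 5 (a = (5*(6 + 0))/6 = (5*6)/6 = (⅙)*30 = 5)
381*a = 381*5 = 1905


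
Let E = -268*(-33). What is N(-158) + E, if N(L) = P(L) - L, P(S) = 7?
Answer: 9009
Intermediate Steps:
N(L) = 7 - L
E = 8844
N(-158) + E = (7 - 1*(-158)) + 8844 = (7 + 158) + 8844 = 165 + 8844 = 9009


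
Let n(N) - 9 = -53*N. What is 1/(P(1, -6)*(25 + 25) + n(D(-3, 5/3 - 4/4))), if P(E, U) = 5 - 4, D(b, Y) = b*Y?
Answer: 1/165 ≈ 0.0060606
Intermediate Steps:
D(b, Y) = Y*b
n(N) = 9 - 53*N
P(E, U) = 1
1/(P(1, -6)*(25 + 25) + n(D(-3, 5/3 - 4/4))) = 1/(1*(25 + 25) + (9 - 53*(5/3 - 4/4)*(-3))) = 1/(1*50 + (9 - 53*(5*(⅓) - 4*¼)*(-3))) = 1/(50 + (9 - 53*(5/3 - 1)*(-3))) = 1/(50 + (9 - 106*(-3)/3)) = 1/(50 + (9 - 53*(-2))) = 1/(50 + (9 + 106)) = 1/(50 + 115) = 1/165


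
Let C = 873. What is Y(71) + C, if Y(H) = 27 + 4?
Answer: 904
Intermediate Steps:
Y(H) = 31
Y(71) + C = 31 + 873 = 904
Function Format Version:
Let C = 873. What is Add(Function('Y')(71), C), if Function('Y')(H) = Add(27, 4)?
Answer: 904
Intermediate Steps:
Function('Y')(H) = 31
Add(Function('Y')(71), C) = Add(31, 873) = 904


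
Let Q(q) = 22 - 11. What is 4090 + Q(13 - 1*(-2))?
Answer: 4101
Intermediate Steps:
Q(q) = 11
4090 + Q(13 - 1*(-2)) = 4090 + 11 = 4101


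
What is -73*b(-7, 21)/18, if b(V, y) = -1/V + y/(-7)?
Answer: 730/63 ≈ 11.587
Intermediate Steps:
b(V, y) = -1/V - y/7 (b(V, y) = -1/V + y*(-⅐) = -1/V - y/7)
-73*b(-7, 21)/18 = -73*(-1/(-7) - ⅐*21)/18 = -73*(-1*(-⅐) - 3)/18 = -73*(⅐ - 3)/18 = -(-1460)/(7*18) = -73*(-10/63) = 730/63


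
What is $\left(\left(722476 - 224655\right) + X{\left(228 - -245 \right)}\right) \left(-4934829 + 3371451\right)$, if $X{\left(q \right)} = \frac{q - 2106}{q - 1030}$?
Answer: $- \frac{433505849427540}{557} \approx -7.7829 \cdot 10^{11}$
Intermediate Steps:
$X{\left(q \right)} = \frac{-2106 + q}{-1030 + q}$
$\left(\left(722476 - 224655\right) + X{\left(228 - -245 \right)}\right) \left(-4934829 + 3371451\right) = \left(\left(722476 - 224655\right) + \frac{-2106 + \left(228 - -245\right)}{-1030 + \left(228 - -245\right)}\right) \left(-4934829 + 3371451\right) = \left(497821 + \frac{-2106 + \left(228 + 245\right)}{-1030 + \left(228 + 245\right)}\right) \left(-1563378\right) = \left(497821 + \frac{-2106 + 473}{-1030 + 473}\right) \left(-1563378\right) = \left(497821 + \frac{1}{-557} \left(-1633\right)\right) \left(-1563378\right) = \left(497821 - - \frac{1633}{557}\right) \left(-1563378\right) = \left(497821 + \frac{1633}{557}\right) \left(-1563378\right) = \frac{277287930}{557} \left(-1563378\right) = - \frac{433505849427540}{557}$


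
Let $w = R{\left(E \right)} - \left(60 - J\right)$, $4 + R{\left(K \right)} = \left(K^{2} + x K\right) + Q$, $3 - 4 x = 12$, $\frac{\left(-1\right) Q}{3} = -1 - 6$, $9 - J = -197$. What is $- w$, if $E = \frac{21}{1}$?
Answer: $- \frac{2227}{4} \approx -556.75$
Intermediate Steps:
$J = 206$ ($J = 9 - -197 = 9 + 197 = 206$)
$Q = 21$ ($Q = - 3 \left(-1 - 6\right) = \left(-3\right) \left(-7\right) = 21$)
$x = - \frac{9}{4}$ ($x = \frac{3}{4} - 3 = - \frac{9}{4} \approx -2.25$)
$E = 21$ ($E = 21 \cdot 1 = 21$)
$R{\left(K \right)} = 17 + K^{2} - \frac{9 K}{4}$ ($R{\left(K \right)} = -4 + \left(\left(K^{2} - \frac{9 K}{4}\right) + 21\right) = -4 + \left(21 + K^{2} - \frac{9 K}{4}\right) = 17 + K^{2} - \frac{9 K}{4}$)
$w = \frac{2227}{4}$ ($w = \left(17 + 21^{2} - \frac{189}{4}\right) - \left(60 - 206\right) = \left(17 + 441 - \frac{189}{4}\right) - \left(60 - 206\right) = \frac{1643}{4} - -146 = \frac{1643}{4} + 146 = \frac{2227}{4} \approx 556.75$)
$- w = \left(-1\right) \frac{2227}{4} = - \frac{2227}{4}$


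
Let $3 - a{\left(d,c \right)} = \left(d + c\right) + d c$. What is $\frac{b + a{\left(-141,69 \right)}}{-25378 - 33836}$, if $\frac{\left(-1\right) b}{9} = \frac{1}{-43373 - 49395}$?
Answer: $- \frac{303165827}{1831054784} \approx -0.16557$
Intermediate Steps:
$b = \frac{9}{92768}$ ($b = - \frac{9}{-43373 - 49395} = - \frac{9}{-92768} = \left(-9\right) \left(- \frac{1}{92768}\right) = \frac{9}{92768} \approx 9.7016 \cdot 10^{-5}$)
$a{\left(d,c \right)} = 3 - c - d - c d$ ($a{\left(d,c \right)} = 3 - \left(\left(d + c\right) + d c\right) = 3 - \left(\left(c + d\right) + c d\right) = 3 - \left(c + d + c d\right) = 3 - c - d - c d$)
$\frac{b + a{\left(-141,69 \right)}}{-25378 - 33836} = \frac{\frac{9}{92768} - \left(-75 - 9729\right)}{-25378 - 33836} = \frac{\frac{9}{92768} + \left(3 - 69 + 141 + 9729\right)}{-59214} = \left(\frac{9}{92768} + 9804\right) \left(- \frac{1}{59214}\right) = \frac{909497481}{92768} \left(- \frac{1}{59214}\right) = - \frac{303165827}{1831054784}$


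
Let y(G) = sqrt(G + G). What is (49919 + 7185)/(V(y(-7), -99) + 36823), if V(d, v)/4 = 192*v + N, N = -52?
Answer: -57104/39417 ≈ -1.4487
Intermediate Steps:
y(G) = sqrt(2)*sqrt(G) (y(G) = sqrt(2*G) = sqrt(2)*sqrt(G))
V(d, v) = -208 + 768*v (V(d, v) = 4*(192*v - 52) = 4*(-52 + 192*v) = -208 + 768*v)
(49919 + 7185)/(V(y(-7), -99) + 36823) = (49919 + 7185)/((-208 + 768*(-99)) + 36823) = 57104/((-208 - 76032) + 36823) = 57104/(-76240 + 36823) = 57104/(-39417) = 57104*(-1/39417) = -57104/39417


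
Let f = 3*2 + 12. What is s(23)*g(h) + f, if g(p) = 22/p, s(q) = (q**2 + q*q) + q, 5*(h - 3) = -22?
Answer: -118784/7 ≈ -16969.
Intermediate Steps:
h = -7/5 (h = 3 + (1/5)*(-22) = 3 - 22/5 = -7/5 ≈ -1.4000)
s(q) = q + 2*q**2 (s(q) = (q**2 + q**2) + q = 2*q**2 + q = q + 2*q**2)
f = 18 (f = 6 + 12 = 18)
s(23)*g(h) + f = (23*(1 + 2*23))*(22/(-7/5)) + 18 = (23*(1 + 46))*(22*(-5/7)) + 18 = (23*47)*(-110/7) + 18 = 1081*(-110/7) + 18 = -118910/7 + 18 = -118784/7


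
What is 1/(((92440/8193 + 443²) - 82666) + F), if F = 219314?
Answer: 8193/2727517561 ≈ 3.0038e-6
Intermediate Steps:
1/(((92440/8193 + 443²) - 82666) + F) = 1/(((92440/8193 + 443²) - 82666) + 219314) = 1/(((92440*(1/8193) + 196249) - 82666) + 219314) = 1/(((92440/8193 + 196249) - 82666) + 219314) = 1/((1607960497/8193 - 82666) + 219314) = 1/(930677959/8193 + 219314) = 1/(2727517561/8193) = 8193/2727517561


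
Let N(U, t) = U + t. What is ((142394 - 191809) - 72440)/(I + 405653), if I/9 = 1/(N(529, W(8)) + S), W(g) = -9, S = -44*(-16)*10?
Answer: -102358200/340748521 ≈ -0.30039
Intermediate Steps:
S = 7040 (S = 704*10 = 7040)
I = 1/840 (I = 9/((529 - 9) + 7040) = 9/(520 + 7040) = 9/7560 = 9*(1/7560) = 1/840 ≈ 0.0011905)
((142394 - 191809) - 72440)/(I + 405653) = ((142394 - 191809) - 72440)/(1/840 + 405653) = (-49415 - 72440)/(340748521/840) = -121855*840/340748521 = -102358200/340748521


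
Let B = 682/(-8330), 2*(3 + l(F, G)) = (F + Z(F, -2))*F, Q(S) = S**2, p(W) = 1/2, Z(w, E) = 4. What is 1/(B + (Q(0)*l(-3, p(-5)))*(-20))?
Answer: -4165/341 ≈ -12.214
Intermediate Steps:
p(W) = 1/2
l(F, G) = -3 + F*(4 + F)/2 (l(F, G) = -3 + ((F + 4)*F)/2 = -3 + ((4 + F)*F)/2 = -3 + (F*(4 + F))/2 = -3 + F*(4 + F)/2)
B = -341/4165 (B = 682*(-1/8330) = -341/4165 ≈ -0.081873)
1/(B + (Q(0)*l(-3, p(-5)))*(-20)) = 1/(-341/4165 + (0**2*(-3 + (1/2)*(-3)**2 + 2*(-3)))*(-20)) = 1/(-341/4165 + (0*(-3 + (1/2)*9 - 6))*(-20)) = 1/(-341/4165 + (0*(-3 + 9/2 - 6))*(-20)) = 1/(-341/4165 + (0*(-9/2))*(-20)) = 1/(-341/4165 + 0*(-20)) = 1/(-341/4165 + 0) = 1/(-341/4165) = -4165/341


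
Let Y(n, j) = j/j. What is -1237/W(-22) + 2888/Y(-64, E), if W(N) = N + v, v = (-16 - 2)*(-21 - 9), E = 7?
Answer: 1494747/518 ≈ 2885.6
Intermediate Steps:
v = 540 (v = -18*(-30) = 540)
W(N) = 540 + N (W(N) = N + 540 = 540 + N)
Y(n, j) = 1
-1237/W(-22) + 2888/Y(-64, E) = -1237/(540 - 22) + 2888/1 = -1237/518 + 2888*1 = -1237*1/518 + 2888 = -1237/518 + 2888 = 1494747/518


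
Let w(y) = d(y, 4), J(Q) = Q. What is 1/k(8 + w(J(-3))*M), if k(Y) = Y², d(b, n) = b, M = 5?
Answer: 1/49 ≈ 0.020408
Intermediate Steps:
w(y) = y
1/k(8 + w(J(-3))*M) = 1/((8 - 3*5)²) = 1/((8 - 15)²) = 1/((-7)²) = 1/49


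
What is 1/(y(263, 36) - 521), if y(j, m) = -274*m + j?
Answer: -1/10122 ≈ -9.8795e-5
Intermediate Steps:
y(j, m) = j - 274*m
1/(y(263, 36) - 521) = 1/((263 - 274*36) - 521) = 1/((263 - 9864) - 521) = 1/(-9601 - 521) = 1/(-10122) = -1/10122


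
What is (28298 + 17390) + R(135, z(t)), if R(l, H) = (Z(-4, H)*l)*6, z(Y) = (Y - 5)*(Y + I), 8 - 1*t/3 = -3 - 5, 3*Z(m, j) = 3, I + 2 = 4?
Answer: 46498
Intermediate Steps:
I = 2 (I = -2 + 4 = 2)
Z(m, j) = 1 (Z(m, j) = (1/3)*3 = 1)
t = 48 (t = 24 - 3*(-3 - 5) = 24 - 3*(-8) = 24 + 24 = 48)
z(Y) = (-5 + Y)*(2 + Y) (z(Y) = (Y - 5)*(Y + 2) = (-5 + Y)*(2 + Y))
R(l, H) = 6*l (R(l, H) = (1*l)*6 = l*6 = 6*l)
(28298 + 17390) + R(135, z(t)) = (28298 + 17390) + 6*135 = 45688 + 810 = 46498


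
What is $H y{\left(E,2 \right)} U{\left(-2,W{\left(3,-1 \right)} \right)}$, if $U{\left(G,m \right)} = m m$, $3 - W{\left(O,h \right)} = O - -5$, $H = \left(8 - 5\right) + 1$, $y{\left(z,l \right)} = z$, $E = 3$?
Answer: $300$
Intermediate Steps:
$H = 4$ ($H = 3 + 1 = 4$)
$W{\left(O,h \right)} = -2 - O$ ($W{\left(O,h \right)} = 3 - \left(O - -5\right) = 3 - \left(O + 5\right) = 3 - \left(5 + O\right) = -2 - O$)
$U{\left(G,m \right)} = m^{2}$
$H y{\left(E,2 \right)} U{\left(-2,W{\left(3,-1 \right)} \right)} = 4 \cdot 3 \left(-2 - 3\right)^{2} = 12 \left(-2 - 3\right)^{2} = 12 \left(-5\right)^{2} = 12 \cdot 25 = 300$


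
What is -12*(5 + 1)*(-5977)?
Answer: 430344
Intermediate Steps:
-12*(5 + 1)*(-5977) = -12*6*(-5977) = -72*(-5977) = 430344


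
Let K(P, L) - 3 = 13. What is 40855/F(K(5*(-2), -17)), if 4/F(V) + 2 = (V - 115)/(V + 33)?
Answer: -8048435/196 ≈ -41063.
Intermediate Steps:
K(P, L) = 16 (K(P, L) = 3 + 13 = 16)
F(V) = 4/(-2 + (-115 + V)/(33 + V)) (F(V) = 4/(-2 + (V - 115)/(V + 33)) = 4/(-2 + (-115 + V)/(33 + V)))
40855/F(K(5*(-2), -17)) = 40855/((4*(-33 - 1*16)/(181 + 16))) = 40855/((4*(-33 - 16)/197)) = 40855/((4*(1/197)*(-49))) = 40855/(-196/197) = 40855*(-197/196) = -8048435/196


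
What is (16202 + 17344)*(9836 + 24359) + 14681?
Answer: 1147120151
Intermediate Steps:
(16202 + 17344)*(9836 + 24359) + 14681 = 33546*34195 + 14681 = 1147105470 + 14681 = 1147120151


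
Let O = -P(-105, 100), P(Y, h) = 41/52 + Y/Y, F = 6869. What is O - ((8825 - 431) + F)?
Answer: -793769/52 ≈ -15265.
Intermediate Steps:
P(Y, h) = 93/52 (P(Y, h) = 41*(1/52) + 1 = 41/52 + 1 = 93/52)
O = -93/52 (O = -1*93/52 = -93/52 ≈ -1.7885)
O - ((8825 - 431) + F) = -93/52 - ((8825 - 431) + 6869) = -93/52 - (8394 + 6869) = -93/52 - 1*15263 = -93/52 - 15263 = -793769/52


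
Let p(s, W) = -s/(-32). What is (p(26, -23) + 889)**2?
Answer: 202692169/256 ≈ 7.9177e+5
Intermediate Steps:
p(s, W) = s/32 (p(s, W) = -s*(-1)/32 = -(-1)*s/32 = s/32)
(p(26, -23) + 889)**2 = ((1/32)*26 + 889)**2 = (13/16 + 889)**2 = (14237/16)**2 = 202692169/256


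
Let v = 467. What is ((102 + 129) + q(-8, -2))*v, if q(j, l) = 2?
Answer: 108811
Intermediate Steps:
((102 + 129) + q(-8, -2))*v = ((102 + 129) + 2)*467 = (231 + 2)*467 = 233*467 = 108811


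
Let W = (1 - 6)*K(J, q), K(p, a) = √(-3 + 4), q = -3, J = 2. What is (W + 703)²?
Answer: 487204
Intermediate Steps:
K(p, a) = 1 (K(p, a) = √1 = 1)
W = -5 (W = (1 - 6)*1 = -5*1 = -5)
(W + 703)² = (-5 + 703)² = 698² = 487204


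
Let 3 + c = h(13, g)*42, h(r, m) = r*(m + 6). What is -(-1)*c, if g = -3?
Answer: 1635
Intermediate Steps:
h(r, m) = r*(6 + m)
c = 1635 (c = -3 + (13*(6 - 3))*42 = -3 + (13*3)*42 = -3 + 39*42 = -3 + 1638 = 1635)
-(-1)*c = -(-1)*1635 = -1*(-1635) = 1635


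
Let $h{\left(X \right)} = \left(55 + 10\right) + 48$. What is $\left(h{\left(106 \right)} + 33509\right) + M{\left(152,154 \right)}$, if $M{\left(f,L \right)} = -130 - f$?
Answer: $33340$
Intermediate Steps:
$h{\left(X \right)} = 113$ ($h{\left(X \right)} = 65 + 48 = 113$)
$\left(h{\left(106 \right)} + 33509\right) + M{\left(152,154 \right)} = \left(113 + 33509\right) - 282 = 33622 - 282 = 33340$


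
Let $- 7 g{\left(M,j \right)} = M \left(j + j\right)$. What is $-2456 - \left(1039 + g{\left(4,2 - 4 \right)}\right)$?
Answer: $- \frac{24481}{7} \approx -3497.3$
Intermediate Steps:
$g{\left(M,j \right)} = - \frac{2 M j}{7}$ ($g{\left(M,j \right)} = - \frac{M \left(j + j\right)}{7} = - \frac{M 2 j}{7} = - \frac{2 M j}{7}$)
$-2456 - \left(1039 + g{\left(4,2 - 4 \right)}\right) = -2456 - \left(1039 - \frac{8 \left(2 - 4\right)}{7}\right) = -2456 - \left(1039 - \frac{8}{7} \left(-2\right)\right) = -2456 - \left(1039 + \frac{16}{7}\right) = -2456 - \frac{7289}{7} = - \frac{24481}{7}$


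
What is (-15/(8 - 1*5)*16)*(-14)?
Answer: 1120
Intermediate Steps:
(-15/(8 - 1*5)*16)*(-14) = (-15/(8 - 5)*16)*(-14) = (-15/3*16)*(-14) = (-15*⅓*16)*(-14) = -5*16*(-14) = -80*(-14) = 1120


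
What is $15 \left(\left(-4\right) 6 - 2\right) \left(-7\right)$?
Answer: $2730$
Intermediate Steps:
$15 \left(\left(-4\right) 6 - 2\right) \left(-7\right) = 15 \left(-24 - 2\right) \left(-7\right) = 15 \left(-26\right) \left(-7\right) = \left(-390\right) \left(-7\right) = 2730$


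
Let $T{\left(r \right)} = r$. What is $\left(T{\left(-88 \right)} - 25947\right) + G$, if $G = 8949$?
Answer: $-17086$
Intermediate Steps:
$\left(T{\left(-88 \right)} - 25947\right) + G = \left(-88 - 25947\right) + 8949 = -26035 + 8949 = -17086$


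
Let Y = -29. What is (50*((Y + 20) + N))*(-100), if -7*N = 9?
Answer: 360000/7 ≈ 51429.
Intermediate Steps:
N = -9/7 (N = -⅐*9 = -9/7 ≈ -1.2857)
(50*((Y + 20) + N))*(-100) = (50*((-29 + 20) - 9/7))*(-100) = (50*(-9 - 9/7))*(-100) = (50*(-72/7))*(-100) = -3600/7*(-100) = 360000/7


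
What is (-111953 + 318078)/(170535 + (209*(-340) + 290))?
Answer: 41225/19953 ≈ 2.0661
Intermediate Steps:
(-111953 + 318078)/(170535 + (209*(-340) + 290)) = 206125/(170535 + (-71060 + 290)) = 206125/(170535 - 70770) = 206125/99765 = 206125*(1/99765) = 41225/19953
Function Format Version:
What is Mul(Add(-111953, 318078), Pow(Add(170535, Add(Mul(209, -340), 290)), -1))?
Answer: Rational(41225, 19953) ≈ 2.0661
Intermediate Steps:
Mul(Add(-111953, 318078), Pow(Add(170535, Add(Mul(209, -340), 290)), -1)) = Mul(206125, Pow(Add(170535, Add(-71060, 290)), -1)) = Mul(206125, Pow(Add(170535, -70770), -1)) = Mul(206125, Pow(99765, -1)) = Mul(206125, Rational(1, 99765)) = Rational(41225, 19953)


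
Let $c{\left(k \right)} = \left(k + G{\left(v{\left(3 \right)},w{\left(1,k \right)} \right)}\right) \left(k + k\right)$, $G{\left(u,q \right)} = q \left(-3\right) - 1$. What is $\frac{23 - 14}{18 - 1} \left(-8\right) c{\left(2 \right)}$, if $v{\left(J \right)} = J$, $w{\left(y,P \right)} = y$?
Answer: $\frac{576}{17} \approx 33.882$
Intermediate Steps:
$G{\left(u,q \right)} = -1 - 3 q$ ($G{\left(u,q \right)} = - 3 q - 1 = -1 - 3 q$)
$c{\left(k \right)} = 2 k \left(-4 + k\right)$ ($c{\left(k \right)} = \left(k - 4\right) \left(k + k\right) = \left(k - 4\right) 2 k = \left(-4 + k\right) 2 k = 2 k \left(-4 + k\right)$)
$\frac{23 - 14}{18 - 1} \left(-8\right) c{\left(2 \right)} = \frac{23 - 14}{18 - 1} \left(-8\right) 2 \cdot 2 \left(-4 + 2\right) = \frac{9}{17} \left(-8\right) 2 \cdot 2 \left(-2\right) = 9 \cdot \frac{1}{17} \left(-8\right) \left(-8\right) = \frac{9}{17} \left(-8\right) \left(-8\right) = \left(- \frac{72}{17}\right) \left(-8\right) = \frac{576}{17}$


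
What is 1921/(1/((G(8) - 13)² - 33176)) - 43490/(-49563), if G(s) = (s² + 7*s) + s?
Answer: -1899545100883/49563 ≈ -3.8326e+7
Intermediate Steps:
G(s) = s² + 8*s
1921/(1/((G(8) - 13)² - 33176)) - 43490/(-49563) = 1921/(1/((8*(8 + 8) - 13)² - 33176)) - 43490/(-49563) = 1921/(1/((8*16 - 13)² - 33176)) - 43490*(-1/49563) = 1921/(1/((128 - 13)² - 33176)) + 43490/49563 = 1921/(1/(115² - 33176)) + 43490/49563 = 1921/(1/(13225 - 33176)) + 43490/49563 = 1921/(1/(-19951)) + 43490/49563 = 1921/(-1/19951) + 43490/49563 = 1921*(-19951) + 43490/49563 = -38325871 + 43490/49563 = -1899545100883/49563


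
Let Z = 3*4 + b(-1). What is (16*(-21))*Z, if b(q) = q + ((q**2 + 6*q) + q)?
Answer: -1680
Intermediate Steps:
b(q) = q**2 + 8*q (b(q) = q + (q**2 + 7*q) = q**2 + 8*q)
Z = 5 (Z = 3*4 - (8 - 1) = 12 - 1*7 = 12 - 7 = 5)
(16*(-21))*Z = (16*(-21))*5 = -336*5 = -1680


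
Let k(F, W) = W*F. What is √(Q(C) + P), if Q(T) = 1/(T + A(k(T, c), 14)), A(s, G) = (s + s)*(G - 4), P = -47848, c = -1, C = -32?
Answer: I*√1105480154/152 ≈ 218.74*I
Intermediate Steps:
k(F, W) = F*W
A(s, G) = 2*s*(-4 + G) (A(s, G) = (2*s)*(-4 + G) = 2*s*(-4 + G))
Q(T) = -1/(19*T) (Q(T) = 1/(T + 2*(T*(-1))*(-4 + 14)) = 1/(T + 2*(-T)*10) = 1/(T - 20*T) = 1/(-19*T) = -1/(19*T))
√(Q(C) + P) = √(-1/19/(-32) - 47848) = √(-1/19*(-1/32) - 47848) = √(1/608 - 47848) = √(-29091583/608) = I*√1105480154/152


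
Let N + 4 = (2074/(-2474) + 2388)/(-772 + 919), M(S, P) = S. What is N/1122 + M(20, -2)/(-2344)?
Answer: 71015782/29889421947 ≈ 0.0023759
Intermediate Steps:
N = 2225563/181839 (N = -4 + (2074/(-2474) + 2388)/(-772 + 919) = -4 + (2074*(-1/2474) + 2388)/147 = -4 + (-1037/1237 + 2388)*(1/147) = -4 + (2952919/1237)*(1/147) = -4 + 2952919/181839 = 2225563/181839 ≈ 12.239)
N/1122 + M(20, -2)/(-2344) = (2225563/181839)/1122 + 20/(-2344) = (2225563/181839)*(1/1122) + 20*(-1/2344) = 2225563/204023358 - 5/586 = 71015782/29889421947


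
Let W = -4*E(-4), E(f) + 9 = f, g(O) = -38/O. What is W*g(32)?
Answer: -247/4 ≈ -61.750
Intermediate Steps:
E(f) = -9 + f
W = 52 (W = -4*(-9 - 4) = -4*(-13) = 52)
W*g(32) = 52*(-38/32) = 52*(-38*1/32) = 52*(-19/16) = -247/4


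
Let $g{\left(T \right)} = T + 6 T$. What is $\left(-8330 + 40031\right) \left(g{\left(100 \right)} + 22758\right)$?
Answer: $743642058$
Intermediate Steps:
$g{\left(T \right)} = 7 T$
$\left(-8330 + 40031\right) \left(g{\left(100 \right)} + 22758\right) = \left(-8330 + 40031\right) \left(7 \cdot 100 + 22758\right) = 31701 \left(700 + 22758\right) = 31701 \cdot 23458 = 743642058$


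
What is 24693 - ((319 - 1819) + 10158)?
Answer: 16035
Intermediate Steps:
24693 - ((319 - 1819) + 10158) = 24693 - (-1500 + 10158) = 24693 - 1*8658 = 24693 - 8658 = 16035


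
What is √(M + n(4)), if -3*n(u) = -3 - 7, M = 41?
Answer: √399/3 ≈ 6.6583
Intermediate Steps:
n(u) = 10/3 (n(u) = -(-3 - 7)/3 = -⅓*(-10) = 10/3)
√(M + n(4)) = √(41 + 10/3) = √(133/3) = √399/3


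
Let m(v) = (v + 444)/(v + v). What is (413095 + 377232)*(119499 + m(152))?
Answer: 7177807507871/76 ≈ 9.4445e+10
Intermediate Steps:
m(v) = (444 + v)/(2*v) (m(v) = (444 + v)/((2*v)) = (444 + v)*(1/(2*v)) = (444 + v)/(2*v))
(413095 + 377232)*(119499 + m(152)) = (413095 + 377232)*(119499 + (½)*(444 + 152)/152) = 790327*(119499 + (½)*(1/152)*596) = 790327*(119499 + 149/76) = 790327*(9082073/76) = 7177807507871/76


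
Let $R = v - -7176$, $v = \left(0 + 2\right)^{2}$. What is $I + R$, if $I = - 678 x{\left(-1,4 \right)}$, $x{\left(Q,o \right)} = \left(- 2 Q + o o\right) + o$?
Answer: $-7736$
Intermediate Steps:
$v = 4$ ($v = 2^{2} = 4$)
$x{\left(Q,o \right)} = o + o^{2} - 2 Q$ ($x{\left(Q,o \right)} = \left(- 2 Q + o^{2}\right) + o = \left(o^{2} - 2 Q\right) + o = o + o^{2} - 2 Q$)
$R = 7180$ ($R = 4 - -7176 = 4 + 7176 = 7180$)
$I = -14916$ ($I = - 678 \left(4 + 4^{2} - -2\right) = - 678 \left(4 + 16 + 2\right) = \left(-678\right) 22 = -14916$)
$I + R = -14916 + 7180 = -7736$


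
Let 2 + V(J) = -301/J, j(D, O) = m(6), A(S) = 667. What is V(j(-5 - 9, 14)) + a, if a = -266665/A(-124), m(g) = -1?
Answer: -67232/667 ≈ -100.80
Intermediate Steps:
j(D, O) = -1
V(J) = -2 - 301/J
a = -266665/667 ≈ -399.80
V(j(-5 - 9, 14)) + a = (-2 - 301/(-1)) - 266665/667 = (-2 - 301*(-1)) - 266665/667 = (-2 + 301) - 266665/667 = 299 - 266665/667 = -67232/667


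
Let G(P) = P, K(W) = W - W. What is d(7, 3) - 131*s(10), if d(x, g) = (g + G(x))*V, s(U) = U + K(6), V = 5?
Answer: -1260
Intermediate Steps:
K(W) = 0
s(U) = U (s(U) = U + 0 = U)
d(x, g) = 5*g + 5*x (d(x, g) = (g + x)*5 = 5*g + 5*x)
d(7, 3) - 131*s(10) = (5*3 + 5*7) - 131*10 = (15 + 35) - 1310 = 50 - 1310 = -1260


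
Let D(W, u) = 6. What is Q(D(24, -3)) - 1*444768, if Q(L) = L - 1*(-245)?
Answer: -444517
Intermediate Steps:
Q(L) = 245 + L (Q(L) = L + 245 = 245 + L)
Q(D(24, -3)) - 1*444768 = (245 + 6) - 1*444768 = 251 - 444768 = -444517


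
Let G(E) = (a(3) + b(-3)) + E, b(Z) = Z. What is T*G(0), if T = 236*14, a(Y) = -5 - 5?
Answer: -42952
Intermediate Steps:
a(Y) = -10
T = 3304
G(E) = -13 + E (G(E) = (-10 - 3) + E = -13 + E)
T*G(0) = 3304*(-13 + 0) = 3304*(-13) = -42952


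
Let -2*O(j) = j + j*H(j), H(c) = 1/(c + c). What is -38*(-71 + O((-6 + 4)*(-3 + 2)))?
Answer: 5491/2 ≈ 2745.5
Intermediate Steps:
H(c) = 1/(2*c)
O(j) = -1/4 - j/2 (O(j) = -(j + j*(1/(2*j)))/2 = -(j + 1/2)/2 = -(1/2 + j)/2 = -1/4 - j/2)
-38*(-71 + O((-6 + 4)*(-3 + 2))) = -38*(-71 + (-1/4 - (-6 + 4)*(-3 + 2)/2)) = -38*(-71 + (-1/4 - (-1)*(-1))) = -38*(-71 + (-1/4 - 1/2*2)) = -38*(-71 + (-1/4 - 1)) = -38*(-71 - 5/4) = -38*(-289/4) = 5491/2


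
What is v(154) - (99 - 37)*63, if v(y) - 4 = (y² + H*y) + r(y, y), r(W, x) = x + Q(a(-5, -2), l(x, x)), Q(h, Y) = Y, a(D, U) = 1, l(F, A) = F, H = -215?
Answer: -12988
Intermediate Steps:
r(W, x) = 2*x (r(W, x) = x + x = 2*x)
v(y) = 4 + y² - 213*y (v(y) = 4 + ((y² - 215*y) + 2*y) = 4 + (y² - 213*y) = 4 + y² - 213*y)
v(154) - (99 - 37)*63 = (4 + 154² - 213*154) - (99 - 37)*63 = (4 + 23716 - 32802) - 62*63 = -9082 - 1*3906 = -9082 - 3906 = -12988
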